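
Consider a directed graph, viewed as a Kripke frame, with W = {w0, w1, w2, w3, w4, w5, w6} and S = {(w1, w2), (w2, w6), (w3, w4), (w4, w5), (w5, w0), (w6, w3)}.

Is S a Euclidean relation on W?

Euclidean: no — w1 S w2 and w1 S w2, but not w2 S w2.

No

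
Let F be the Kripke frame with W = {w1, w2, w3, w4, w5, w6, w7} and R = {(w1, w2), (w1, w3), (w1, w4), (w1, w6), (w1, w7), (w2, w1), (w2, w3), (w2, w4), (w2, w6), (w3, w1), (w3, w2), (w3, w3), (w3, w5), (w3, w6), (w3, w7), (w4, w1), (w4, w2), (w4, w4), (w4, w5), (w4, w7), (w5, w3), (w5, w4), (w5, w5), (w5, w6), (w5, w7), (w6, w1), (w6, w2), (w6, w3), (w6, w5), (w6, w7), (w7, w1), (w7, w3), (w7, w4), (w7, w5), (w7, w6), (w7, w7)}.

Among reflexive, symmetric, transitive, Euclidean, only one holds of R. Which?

symmetric

Reflexive: no — w1 is not related to itself.
Symmetric: yes — every pair in R has its reverse in R.
Transitive: no — w1 R w3 and w3 R w5, but not w1 R w5.
Euclidean: no — w1 R w2 and w1 R w7, but not w2 R w7.
Only symmetric holds.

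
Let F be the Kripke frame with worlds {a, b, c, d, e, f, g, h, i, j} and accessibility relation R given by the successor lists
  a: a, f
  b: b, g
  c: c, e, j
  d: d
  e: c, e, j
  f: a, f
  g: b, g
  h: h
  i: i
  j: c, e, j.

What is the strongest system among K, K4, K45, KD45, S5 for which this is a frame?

S5

Transitive (axiom 4): yes — every two-step R-path is closed by a direct edge.
Euclidean (axiom 5): yes — any two successors of a common world are R-related.
Serial (axiom D): yes — every world has a successor (e.g. a R a).
Reflexive (axiom T): yes — every world is R-related to itself.
So F validates K, K4, K45, KD45, S5. The strongest is S5.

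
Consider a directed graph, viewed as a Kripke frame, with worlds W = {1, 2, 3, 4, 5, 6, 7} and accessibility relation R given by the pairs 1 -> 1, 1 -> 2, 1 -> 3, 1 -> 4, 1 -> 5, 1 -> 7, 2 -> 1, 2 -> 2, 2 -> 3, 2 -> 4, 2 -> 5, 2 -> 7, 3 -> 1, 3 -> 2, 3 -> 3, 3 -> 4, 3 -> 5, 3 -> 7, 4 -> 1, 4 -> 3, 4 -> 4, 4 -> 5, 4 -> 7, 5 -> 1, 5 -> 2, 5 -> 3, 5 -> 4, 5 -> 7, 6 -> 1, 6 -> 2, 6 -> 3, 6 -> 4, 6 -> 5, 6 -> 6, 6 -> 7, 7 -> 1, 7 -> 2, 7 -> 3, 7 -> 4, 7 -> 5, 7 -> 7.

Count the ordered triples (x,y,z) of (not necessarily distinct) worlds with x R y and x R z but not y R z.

Enumerating: (1,4,2), (1,5,5), (2,4,2), (2,5,5), (3,4,2), (3,5,5), (4,5,5), (5,4,2), (6,1,6), (6,2,6), (6,3,6), (6,4,2), (6,4,6), (6,5,5), (6,5,6), (6,7,6), (7,4,2), (7,5,5).

18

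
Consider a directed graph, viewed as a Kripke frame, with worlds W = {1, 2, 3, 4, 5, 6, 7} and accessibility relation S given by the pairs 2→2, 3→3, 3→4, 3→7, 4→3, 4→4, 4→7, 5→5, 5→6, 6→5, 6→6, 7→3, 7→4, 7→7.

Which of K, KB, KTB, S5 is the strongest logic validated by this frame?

KB

Symmetric (axiom B): yes — every pair in S has its reverse in S.
Reflexive (axiom T): no — 1 is not related to itself.
Euclidean (axiom 5): yes — any two successors of a common world are S-related.
So F validates K, KB; KTB would additionally require S to be reflexive. The strongest is KB.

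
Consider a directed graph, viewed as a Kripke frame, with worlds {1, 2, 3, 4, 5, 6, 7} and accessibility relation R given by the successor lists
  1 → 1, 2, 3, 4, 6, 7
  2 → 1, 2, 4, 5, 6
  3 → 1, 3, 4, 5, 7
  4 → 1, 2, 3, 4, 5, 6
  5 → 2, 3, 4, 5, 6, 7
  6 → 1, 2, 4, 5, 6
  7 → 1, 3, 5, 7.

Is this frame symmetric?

Symmetric: yes — every pair in R has its reverse in R.

Yes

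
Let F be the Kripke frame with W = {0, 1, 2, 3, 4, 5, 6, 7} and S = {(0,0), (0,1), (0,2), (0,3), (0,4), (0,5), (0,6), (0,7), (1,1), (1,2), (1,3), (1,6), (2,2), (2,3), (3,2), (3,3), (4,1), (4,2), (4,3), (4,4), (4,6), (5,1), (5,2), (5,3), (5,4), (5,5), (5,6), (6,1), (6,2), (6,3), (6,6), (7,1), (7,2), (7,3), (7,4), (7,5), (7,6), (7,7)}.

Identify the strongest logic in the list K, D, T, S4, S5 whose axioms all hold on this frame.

Serial (axiom D): yes — every world has a successor (e.g. 0 S 0).
Reflexive (axiom T): yes — every world is S-related to itself.
Transitive (axiom 4): yes — every two-step S-path is closed by a direct edge.
Euclidean (axiom 5): no — 0 S 1 and 0 S 4, but not 1 S 4.
So F validates K, D, T, S4; S5 would additionally require S to be Euclidean. The strongest is S4.

S4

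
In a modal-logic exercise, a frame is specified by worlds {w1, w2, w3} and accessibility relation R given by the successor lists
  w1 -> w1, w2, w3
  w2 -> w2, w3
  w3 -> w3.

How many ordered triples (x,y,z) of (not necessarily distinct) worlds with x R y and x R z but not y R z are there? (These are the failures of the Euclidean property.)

4

Enumerating: (w1,w2,w1), (w1,w3,w1), (w1,w3,w2), (w2,w3,w2).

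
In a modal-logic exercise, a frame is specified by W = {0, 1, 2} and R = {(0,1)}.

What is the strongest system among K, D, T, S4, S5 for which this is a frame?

K

Serial (axiom D): no — 1 has no R-successor.
Reflexive (axiom T): no — 0 is not related to itself.
Transitive (axiom 4): yes — every two-step R-path is closed by a direct edge.
Euclidean (axiom 5): no — 0 R 1 and 0 R 1, but not 1 R 1.
So F validates K; D would additionally require R to be serial. The strongest is K.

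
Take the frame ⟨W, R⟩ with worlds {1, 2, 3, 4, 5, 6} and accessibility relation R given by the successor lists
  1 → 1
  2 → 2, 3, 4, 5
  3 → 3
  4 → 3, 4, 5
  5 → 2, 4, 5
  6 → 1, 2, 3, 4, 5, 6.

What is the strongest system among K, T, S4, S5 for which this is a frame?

T

Reflexive (axiom T): yes — every world is R-related to itself.
Transitive (axiom 4): no — 4 R 5 and 5 R 2, but not 4 R 2.
Euclidean (axiom 5): no — 2 R 3 and 2 R 4, but not 3 R 4.
So F validates K, T; S4 would additionally require R to be transitive. The strongest is T.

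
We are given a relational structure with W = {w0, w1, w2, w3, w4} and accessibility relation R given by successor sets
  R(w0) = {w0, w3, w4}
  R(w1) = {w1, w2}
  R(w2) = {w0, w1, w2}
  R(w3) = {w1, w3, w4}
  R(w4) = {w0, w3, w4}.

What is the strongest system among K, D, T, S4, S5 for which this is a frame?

T

Serial (axiom D): yes — every world has a successor (e.g. w0 R w0).
Reflexive (axiom T): yes — every world is R-related to itself.
Transitive (axiom 4): no — w0 R w3 and w3 R w1, but not w0 R w1.
Euclidean (axiom 5): no — w2 R w0 and w2 R w1, but not w0 R w1.
So F validates K, D, T; S4 would additionally require R to be transitive. The strongest is T.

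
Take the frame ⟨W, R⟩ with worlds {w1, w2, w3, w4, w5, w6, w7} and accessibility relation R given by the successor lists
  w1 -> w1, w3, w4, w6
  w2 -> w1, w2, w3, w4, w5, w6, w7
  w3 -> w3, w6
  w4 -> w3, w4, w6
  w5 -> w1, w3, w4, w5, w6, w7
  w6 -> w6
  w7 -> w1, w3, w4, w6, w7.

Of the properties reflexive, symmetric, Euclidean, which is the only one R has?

Reflexive: yes — every world is R-related to itself.
Symmetric: no — w1 R w3 but not w3 R w1.
Euclidean: no — w1 R w3 and w1 R w4, but not w3 R w4.
Only reflexive holds.

reflexive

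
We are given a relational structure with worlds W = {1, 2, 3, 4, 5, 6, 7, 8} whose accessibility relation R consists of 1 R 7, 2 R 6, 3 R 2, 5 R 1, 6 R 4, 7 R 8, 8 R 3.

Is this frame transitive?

No

Transitive: no — 1 R 7 and 7 R 8, but not 1 R 8.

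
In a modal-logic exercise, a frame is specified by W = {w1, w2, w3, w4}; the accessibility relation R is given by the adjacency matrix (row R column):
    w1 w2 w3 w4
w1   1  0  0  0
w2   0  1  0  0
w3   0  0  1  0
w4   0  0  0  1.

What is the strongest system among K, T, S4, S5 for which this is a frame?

Reflexive (axiom T): yes — every world is R-related to itself.
Transitive (axiom 4): yes — every two-step R-path is closed by a direct edge.
Euclidean (axiom 5): yes — any two successors of a common world are R-related.
So F validates K, T, S4, S5. The strongest is S5.

S5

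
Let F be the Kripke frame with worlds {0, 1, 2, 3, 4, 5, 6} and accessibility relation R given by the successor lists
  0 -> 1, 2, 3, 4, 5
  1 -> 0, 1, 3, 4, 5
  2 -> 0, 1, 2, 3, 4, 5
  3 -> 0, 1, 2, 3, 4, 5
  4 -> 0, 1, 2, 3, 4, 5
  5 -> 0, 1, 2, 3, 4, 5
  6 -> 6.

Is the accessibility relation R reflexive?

No

Reflexive: no — 0 is not related to itself.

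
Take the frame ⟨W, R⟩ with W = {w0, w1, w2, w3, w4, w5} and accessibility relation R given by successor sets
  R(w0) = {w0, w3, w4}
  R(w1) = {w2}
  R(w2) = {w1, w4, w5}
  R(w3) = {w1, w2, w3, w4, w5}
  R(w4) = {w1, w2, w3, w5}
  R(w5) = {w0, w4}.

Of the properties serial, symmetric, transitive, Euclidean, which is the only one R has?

serial

Serial: yes — every world has a successor (e.g. w0 R w0).
Symmetric: no — w0 R w3 but not w3 R w0.
Transitive: no — w0 R w3 and w3 R w1, but not w0 R w1.
Euclidean: no — w2 R w1 and w2 R w4, but not w1 R w4.
Only serial holds.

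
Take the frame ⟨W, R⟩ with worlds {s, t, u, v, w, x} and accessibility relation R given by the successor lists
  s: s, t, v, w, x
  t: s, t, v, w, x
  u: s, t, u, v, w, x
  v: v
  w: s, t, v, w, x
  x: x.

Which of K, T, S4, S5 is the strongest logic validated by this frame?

Reflexive (axiom T): yes — every world is R-related to itself.
Transitive (axiom 4): yes — every two-step R-path is closed by a direct edge.
Euclidean (axiom 5): no — s R v and s R t, but not v R t.
So F validates K, T, S4; S5 would additionally require R to be Euclidean. The strongest is S4.

S4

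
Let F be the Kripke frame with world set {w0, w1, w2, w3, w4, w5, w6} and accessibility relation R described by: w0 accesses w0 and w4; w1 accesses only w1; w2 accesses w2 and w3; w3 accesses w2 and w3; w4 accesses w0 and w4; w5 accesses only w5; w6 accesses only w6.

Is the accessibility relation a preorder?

Yes

Reflexive: yes — every world is R-related to itself.
Transitive: yes — every two-step R-path is closed by a direct edge.
So R is a preorder.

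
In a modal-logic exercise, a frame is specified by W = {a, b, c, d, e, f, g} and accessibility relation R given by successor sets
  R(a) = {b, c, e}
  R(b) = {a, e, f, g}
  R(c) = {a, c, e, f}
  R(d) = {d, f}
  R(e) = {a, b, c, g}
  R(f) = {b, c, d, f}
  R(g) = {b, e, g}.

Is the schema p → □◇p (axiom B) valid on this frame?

By correspondence theory, B is valid on a frame iff R is symmetric.
Symmetric: yes — every pair in R has its reverse in R.

Yes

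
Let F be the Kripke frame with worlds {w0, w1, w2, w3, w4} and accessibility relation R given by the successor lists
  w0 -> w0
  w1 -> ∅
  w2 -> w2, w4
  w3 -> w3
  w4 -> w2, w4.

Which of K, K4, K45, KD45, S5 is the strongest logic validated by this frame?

Transitive (axiom 4): yes — every two-step R-path is closed by a direct edge.
Euclidean (axiom 5): yes — any two successors of a common world are R-related.
Serial (axiom D): no — w1 has no R-successor.
Reflexive (axiom T): no — w1 is not related to itself.
So F validates K, K4, K45; KD45 would additionally require R to be serial. The strongest is K45.

K45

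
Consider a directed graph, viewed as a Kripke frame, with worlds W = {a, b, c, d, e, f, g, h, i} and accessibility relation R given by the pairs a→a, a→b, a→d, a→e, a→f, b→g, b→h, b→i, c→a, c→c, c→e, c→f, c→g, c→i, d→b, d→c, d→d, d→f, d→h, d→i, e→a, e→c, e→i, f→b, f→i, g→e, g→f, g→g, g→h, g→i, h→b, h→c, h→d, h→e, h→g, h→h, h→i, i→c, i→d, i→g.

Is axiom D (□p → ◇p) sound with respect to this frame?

Yes

Axiom D corresponds to the accessibility relation being serial.
Serial: yes — every world has a successor (e.g. a R a).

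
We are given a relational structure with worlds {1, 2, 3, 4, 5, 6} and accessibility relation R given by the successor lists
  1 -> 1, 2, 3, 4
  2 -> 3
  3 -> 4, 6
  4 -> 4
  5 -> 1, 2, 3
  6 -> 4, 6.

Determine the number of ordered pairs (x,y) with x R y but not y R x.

10

Enumerating: (1,2), (1,3), (1,4), (2,3), (3,4), (3,6), (5,1), (5,2), (5,3), (6,4).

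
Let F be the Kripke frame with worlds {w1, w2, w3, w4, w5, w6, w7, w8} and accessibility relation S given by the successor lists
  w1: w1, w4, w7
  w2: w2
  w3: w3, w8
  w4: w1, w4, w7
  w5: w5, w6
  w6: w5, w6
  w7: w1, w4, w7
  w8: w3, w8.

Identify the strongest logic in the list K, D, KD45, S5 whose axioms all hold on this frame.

S5

Serial (axiom D): yes — every world has a successor (e.g. w1 S w1).
Euclidean (axiom 5): yes — any two successors of a common world are S-related.
Transitive (axiom 4): yes — every two-step S-path is closed by a direct edge.
Reflexive (axiom T): yes — every world is S-related to itself.
So F validates K, D, KD45, S5. The strongest is S5.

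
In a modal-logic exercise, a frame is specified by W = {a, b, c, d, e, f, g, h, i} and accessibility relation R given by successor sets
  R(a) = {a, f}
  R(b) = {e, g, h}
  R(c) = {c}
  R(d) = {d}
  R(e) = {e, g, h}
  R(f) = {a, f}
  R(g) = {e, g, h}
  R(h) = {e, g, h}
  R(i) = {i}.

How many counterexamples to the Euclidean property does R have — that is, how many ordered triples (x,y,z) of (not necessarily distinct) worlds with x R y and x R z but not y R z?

R is Euclidean; there are no such tuples.

0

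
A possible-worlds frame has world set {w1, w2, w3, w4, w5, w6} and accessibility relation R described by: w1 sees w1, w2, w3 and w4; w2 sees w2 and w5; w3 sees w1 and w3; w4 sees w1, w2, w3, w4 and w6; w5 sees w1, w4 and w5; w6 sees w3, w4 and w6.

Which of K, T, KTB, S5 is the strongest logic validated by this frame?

T

Reflexive (axiom T): yes — every world is R-related to itself.
Symmetric (axiom B): no — w1 R w2 but not w2 R w1.
Euclidean (axiom 5): no — w1 R w2 and w1 R w3, but not w2 R w3.
So F validates K, T; KTB would additionally require R to be symmetric. The strongest is T.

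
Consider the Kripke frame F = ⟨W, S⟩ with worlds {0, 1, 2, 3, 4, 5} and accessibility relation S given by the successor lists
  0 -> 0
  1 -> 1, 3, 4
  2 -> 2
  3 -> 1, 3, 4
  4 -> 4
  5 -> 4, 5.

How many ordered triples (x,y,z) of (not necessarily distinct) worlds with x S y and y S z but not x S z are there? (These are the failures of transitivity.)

0

S is transitive; there are no such tuples.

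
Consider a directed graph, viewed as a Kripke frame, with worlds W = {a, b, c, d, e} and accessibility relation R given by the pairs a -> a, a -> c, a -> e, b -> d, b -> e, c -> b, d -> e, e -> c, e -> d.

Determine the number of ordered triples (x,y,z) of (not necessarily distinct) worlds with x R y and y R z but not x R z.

9

Enumerating: (a,c,b), (a,e,d), (b,e,c), (c,b,d), (c,b,e), (d,e,c), (d,e,d), (e,c,b), (e,d,e).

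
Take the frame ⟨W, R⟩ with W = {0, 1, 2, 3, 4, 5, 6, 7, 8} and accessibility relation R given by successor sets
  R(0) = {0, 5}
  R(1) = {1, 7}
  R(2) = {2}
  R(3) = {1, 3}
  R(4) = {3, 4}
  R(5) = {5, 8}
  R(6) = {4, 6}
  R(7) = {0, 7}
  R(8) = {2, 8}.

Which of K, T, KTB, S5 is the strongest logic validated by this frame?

T

Reflexive (axiom T): yes — every world is R-related to itself.
Symmetric (axiom B): no — 0 R 5 but not 5 R 0.
Euclidean (axiom 5): no — 0 R 5 and 0 R 0, but not 5 R 0.
So F validates K, T; KTB would additionally require R to be symmetric. The strongest is T.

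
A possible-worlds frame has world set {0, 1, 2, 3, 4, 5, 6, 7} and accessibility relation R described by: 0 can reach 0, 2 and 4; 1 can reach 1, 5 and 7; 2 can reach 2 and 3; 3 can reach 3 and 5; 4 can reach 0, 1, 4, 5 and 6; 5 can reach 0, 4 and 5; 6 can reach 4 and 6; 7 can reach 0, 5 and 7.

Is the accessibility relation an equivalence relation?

No

Reflexive: yes — every world is R-related to itself.
Symmetric: no — 0 R 2 but not 2 R 0.
Transitive: no — 0 R 2 and 2 R 3, but not 0 R 3.
So R is not an equivalence relation.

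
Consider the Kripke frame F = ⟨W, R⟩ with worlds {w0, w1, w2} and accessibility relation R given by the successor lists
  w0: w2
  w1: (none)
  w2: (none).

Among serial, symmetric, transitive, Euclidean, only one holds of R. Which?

transitive

Serial: no — w1 has no R-successor.
Symmetric: no — w0 R w2 but not w2 R w0.
Transitive: yes — every two-step R-path is closed by a direct edge.
Euclidean: no — w0 R w2 and w0 R w2, but not w2 R w2.
Only transitive holds.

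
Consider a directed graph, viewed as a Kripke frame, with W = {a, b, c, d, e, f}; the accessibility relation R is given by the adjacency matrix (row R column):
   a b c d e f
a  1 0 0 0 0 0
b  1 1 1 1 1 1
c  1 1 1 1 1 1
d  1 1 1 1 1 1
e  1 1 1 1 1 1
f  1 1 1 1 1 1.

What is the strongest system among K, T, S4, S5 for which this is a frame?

Reflexive (axiom T): yes — every world is R-related to itself.
Transitive (axiom 4): yes — every two-step R-path is closed by a direct edge.
Euclidean (axiom 5): no — b R a and b R c, but not a R c.
So F validates K, T, S4; S5 would additionally require R to be Euclidean. The strongest is S4.

S4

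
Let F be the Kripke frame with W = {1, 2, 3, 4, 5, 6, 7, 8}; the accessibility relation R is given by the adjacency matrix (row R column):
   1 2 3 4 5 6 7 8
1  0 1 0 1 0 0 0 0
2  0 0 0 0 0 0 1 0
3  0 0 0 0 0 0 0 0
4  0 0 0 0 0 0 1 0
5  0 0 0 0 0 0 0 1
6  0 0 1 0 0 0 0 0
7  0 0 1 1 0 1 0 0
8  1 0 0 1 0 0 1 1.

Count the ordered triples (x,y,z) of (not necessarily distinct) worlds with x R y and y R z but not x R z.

Enumerating: (1,2,7), (1,4,7), (2,7,3), (2,7,4), (2,7,6), (4,7,3), (4,7,4), (4,7,6), (5,8,1), (5,8,4), (5,8,7), (7,4,7), (8,1,2), (8,7,3), (8,7,6).

15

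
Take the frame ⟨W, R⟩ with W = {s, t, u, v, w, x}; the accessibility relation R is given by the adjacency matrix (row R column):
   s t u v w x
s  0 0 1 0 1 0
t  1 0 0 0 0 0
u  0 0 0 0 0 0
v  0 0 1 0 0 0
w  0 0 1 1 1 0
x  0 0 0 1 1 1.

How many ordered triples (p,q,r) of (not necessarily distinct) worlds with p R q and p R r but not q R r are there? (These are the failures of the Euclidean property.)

Enumerating: (s,u,u), (s,u,w), (t,s,s), (v,u,u), (w,u,u), (w,u,v), (w,u,w), (w,v,v), (w,v,w), (x,v,v), (x,v,w), (x,v,x), (x,w,x).

13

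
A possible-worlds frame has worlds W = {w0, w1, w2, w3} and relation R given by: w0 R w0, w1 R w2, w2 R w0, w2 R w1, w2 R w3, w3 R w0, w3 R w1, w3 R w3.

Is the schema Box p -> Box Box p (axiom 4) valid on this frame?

No

By correspondence theory, 4 is valid on a frame iff R is transitive.
Transitive: no — w1 R w2 and w2 R w0, but not w1 R w0.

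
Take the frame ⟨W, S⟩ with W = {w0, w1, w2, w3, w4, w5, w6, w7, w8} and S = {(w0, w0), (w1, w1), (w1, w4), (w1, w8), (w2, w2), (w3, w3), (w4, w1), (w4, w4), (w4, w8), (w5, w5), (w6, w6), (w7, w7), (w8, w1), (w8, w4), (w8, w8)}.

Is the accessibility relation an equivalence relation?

Reflexive: yes — every world is S-related to itself.
Symmetric: yes — every pair in S has its reverse in S.
Transitive: yes — every two-step S-path is closed by a direct edge.
So S is an equivalence relation.

Yes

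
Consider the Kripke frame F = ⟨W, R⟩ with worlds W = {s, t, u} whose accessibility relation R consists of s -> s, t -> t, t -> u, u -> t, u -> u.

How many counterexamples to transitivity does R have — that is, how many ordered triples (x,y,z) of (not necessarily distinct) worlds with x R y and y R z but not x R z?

R is transitive; there are no such tuples.

0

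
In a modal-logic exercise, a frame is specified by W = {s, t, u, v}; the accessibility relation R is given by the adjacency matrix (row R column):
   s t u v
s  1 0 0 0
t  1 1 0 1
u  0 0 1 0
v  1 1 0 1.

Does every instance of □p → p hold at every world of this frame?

The schema T characterises exactly the reflexive frames.
Reflexive: yes — every world is R-related to itself.

Yes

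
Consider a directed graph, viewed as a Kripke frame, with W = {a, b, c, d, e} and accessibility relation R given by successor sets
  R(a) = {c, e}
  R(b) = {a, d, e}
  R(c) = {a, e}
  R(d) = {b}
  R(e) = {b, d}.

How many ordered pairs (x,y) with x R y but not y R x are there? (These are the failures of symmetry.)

4

Enumerating: (a,e), (b,a), (c,e), (e,d).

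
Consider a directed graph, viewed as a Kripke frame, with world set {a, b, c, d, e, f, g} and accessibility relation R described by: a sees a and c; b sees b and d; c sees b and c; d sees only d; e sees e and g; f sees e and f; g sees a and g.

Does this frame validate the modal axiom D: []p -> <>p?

Yes

By correspondence theory, D is valid on a frame iff R is serial.
Serial: yes — every world has a successor (e.g. a R a).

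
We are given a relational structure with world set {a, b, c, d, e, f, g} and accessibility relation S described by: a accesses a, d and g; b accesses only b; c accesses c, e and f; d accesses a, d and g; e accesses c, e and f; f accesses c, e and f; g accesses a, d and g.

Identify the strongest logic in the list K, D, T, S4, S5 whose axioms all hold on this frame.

Serial (axiom D): yes — every world has a successor (e.g. a S a).
Reflexive (axiom T): yes — every world is S-related to itself.
Transitive (axiom 4): yes — every two-step S-path is closed by a direct edge.
Euclidean (axiom 5): yes — any two successors of a common world are S-related.
So F validates K, D, T, S4, S5. The strongest is S5.

S5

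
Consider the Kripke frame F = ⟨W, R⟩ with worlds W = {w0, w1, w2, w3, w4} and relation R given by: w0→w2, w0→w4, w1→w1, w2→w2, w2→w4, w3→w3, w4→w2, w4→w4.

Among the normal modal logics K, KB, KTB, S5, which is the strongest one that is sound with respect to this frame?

Symmetric (axiom B): no — w0 R w2 but not w2 R w0.
Reflexive (axiom T): no — w0 is not related to itself.
Euclidean (axiom 5): yes — any two successors of a common world are R-related.
So F validates K; KB would additionally require R to be symmetric. The strongest is K.

K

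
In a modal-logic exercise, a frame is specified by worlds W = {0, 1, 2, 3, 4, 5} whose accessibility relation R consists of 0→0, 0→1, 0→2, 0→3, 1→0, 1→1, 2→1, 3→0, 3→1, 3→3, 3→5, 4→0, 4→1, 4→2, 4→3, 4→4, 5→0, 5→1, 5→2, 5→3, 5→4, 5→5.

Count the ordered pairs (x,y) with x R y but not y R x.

11

Enumerating: (0,2), (2,1), (3,1), (4,0), (4,1), (4,2), (4,3), (5,0), (5,1), (5,2), (5,4).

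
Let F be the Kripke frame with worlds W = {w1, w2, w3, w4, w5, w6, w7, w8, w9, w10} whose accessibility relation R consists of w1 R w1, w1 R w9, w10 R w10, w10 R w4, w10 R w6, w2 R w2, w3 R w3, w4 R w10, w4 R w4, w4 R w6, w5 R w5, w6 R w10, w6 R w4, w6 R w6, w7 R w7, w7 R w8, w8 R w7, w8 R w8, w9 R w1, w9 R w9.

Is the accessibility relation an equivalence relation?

Yes

Reflexive: yes — every world is R-related to itself.
Symmetric: yes — every pair in R has its reverse in R.
Transitive: yes — every two-step R-path is closed by a direct edge.
So R is an equivalence relation.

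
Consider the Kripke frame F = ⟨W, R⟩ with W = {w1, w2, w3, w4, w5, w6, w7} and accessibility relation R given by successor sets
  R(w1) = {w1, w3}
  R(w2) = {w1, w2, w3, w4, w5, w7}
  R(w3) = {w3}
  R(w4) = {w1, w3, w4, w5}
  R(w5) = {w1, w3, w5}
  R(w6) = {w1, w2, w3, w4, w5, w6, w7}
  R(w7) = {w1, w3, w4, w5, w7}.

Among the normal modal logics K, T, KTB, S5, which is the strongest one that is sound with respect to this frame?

Reflexive (axiom T): yes — every world is R-related to itself.
Symmetric (axiom B): no — w1 R w3 but not w3 R w1.
Euclidean (axiom 5): no — w2 R w1 and w2 R w4, but not w1 R w4.
So F validates K, T; KTB would additionally require R to be symmetric. The strongest is T.

T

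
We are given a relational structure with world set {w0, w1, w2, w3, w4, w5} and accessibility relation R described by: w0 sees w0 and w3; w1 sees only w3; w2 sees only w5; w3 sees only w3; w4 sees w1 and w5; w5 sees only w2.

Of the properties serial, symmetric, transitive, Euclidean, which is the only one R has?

serial

Serial: yes — every world has a successor (e.g. w0 R w0).
Symmetric: no — w0 R w3 but not w3 R w0.
Transitive: no — w4 R w1 and w1 R w3, but not w4 R w3.
Euclidean: no — w4 R w1 and w4 R w5, but not w1 R w5.
Only serial holds.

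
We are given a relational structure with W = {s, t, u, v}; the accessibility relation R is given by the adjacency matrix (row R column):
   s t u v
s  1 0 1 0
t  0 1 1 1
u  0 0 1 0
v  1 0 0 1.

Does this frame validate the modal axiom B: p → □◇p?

No

The schema B characterises exactly the symmetric frames.
Symmetric: no — s R u but not u R s.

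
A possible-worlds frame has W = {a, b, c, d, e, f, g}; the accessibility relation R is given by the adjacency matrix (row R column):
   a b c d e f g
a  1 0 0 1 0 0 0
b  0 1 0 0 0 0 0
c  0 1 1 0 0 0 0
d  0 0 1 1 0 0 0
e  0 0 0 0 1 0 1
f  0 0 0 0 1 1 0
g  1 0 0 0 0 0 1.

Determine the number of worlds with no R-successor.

R is serial; there are no such worlds.

0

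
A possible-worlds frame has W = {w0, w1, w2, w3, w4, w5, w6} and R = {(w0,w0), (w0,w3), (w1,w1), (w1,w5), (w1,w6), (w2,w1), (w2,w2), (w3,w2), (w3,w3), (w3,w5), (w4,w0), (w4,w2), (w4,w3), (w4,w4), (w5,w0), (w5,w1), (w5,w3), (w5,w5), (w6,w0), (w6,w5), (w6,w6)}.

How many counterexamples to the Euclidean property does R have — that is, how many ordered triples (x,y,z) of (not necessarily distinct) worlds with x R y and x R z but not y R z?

Enumerating: (w0,w3,w0), (w1,w5,w6), (w1,w6,w1), (w2,w1,w2), (w3,w2,w3), (w3,w2,w5), (w3,w5,w2), (w4,w0,w2), (w4,w0,w4), (w4,w2,w0), (w4,w2,w3), (w4,w2,w4), … and 11 more.
Total: 23.

23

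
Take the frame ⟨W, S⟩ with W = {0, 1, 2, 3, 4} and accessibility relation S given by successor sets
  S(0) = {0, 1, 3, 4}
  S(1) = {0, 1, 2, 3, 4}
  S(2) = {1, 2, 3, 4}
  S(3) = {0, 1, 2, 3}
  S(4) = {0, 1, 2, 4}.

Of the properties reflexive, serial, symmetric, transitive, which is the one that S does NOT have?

transitive

Reflexive: yes — every world is S-related to itself.
Serial: yes — every world has a successor (e.g. 0 S 0).
Symmetric: yes — every pair in S has its reverse in S.
Transitive: no — 0 S 1 and 1 S 2, but not 0 S 2.
Only transitive fails.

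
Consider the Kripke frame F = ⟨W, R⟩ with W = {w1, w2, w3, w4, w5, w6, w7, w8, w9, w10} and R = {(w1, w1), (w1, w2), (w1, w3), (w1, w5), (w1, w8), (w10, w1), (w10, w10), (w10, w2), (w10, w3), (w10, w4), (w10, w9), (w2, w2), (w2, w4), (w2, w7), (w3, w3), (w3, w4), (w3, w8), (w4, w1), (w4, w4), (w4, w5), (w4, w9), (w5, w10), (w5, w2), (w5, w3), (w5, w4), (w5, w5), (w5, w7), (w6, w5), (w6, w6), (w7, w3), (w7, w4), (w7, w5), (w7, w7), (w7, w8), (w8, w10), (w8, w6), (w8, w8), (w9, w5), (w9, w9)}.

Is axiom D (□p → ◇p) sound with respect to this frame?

By correspondence theory, D is valid on a frame iff R is serial.
Serial: yes — every world has a successor (e.g. w1 R w1).

Yes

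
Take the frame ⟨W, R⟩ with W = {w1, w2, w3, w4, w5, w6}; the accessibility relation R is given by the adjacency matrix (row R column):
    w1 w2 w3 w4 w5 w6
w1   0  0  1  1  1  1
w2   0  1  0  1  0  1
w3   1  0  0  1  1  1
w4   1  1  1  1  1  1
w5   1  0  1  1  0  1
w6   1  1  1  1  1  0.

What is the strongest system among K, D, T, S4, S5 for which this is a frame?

D

Serial (axiom D): yes — every world has a successor (e.g. w1 R w3).
Reflexive (axiom T): no — w1 is not related to itself.
Transitive (axiom 4): no — w1 R w4 and w4 R w2, but not w1 R w2.
Euclidean (axiom 5): no — w4 R w1 and w4 R w2, but not w1 R w2.
So F validates K, D; T would additionally require R to be reflexive. The strongest is D.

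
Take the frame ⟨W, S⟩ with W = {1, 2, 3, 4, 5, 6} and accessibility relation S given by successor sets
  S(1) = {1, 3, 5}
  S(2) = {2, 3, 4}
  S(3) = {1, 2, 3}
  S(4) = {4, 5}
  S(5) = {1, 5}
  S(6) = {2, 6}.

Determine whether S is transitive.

No

Transitive: no — 1 S 3 and 3 S 2, but not 1 S 2.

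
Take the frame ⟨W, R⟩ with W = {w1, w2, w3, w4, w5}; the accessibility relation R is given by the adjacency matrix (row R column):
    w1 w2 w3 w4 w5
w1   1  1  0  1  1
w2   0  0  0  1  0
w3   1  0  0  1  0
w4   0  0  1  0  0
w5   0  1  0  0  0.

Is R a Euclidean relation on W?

Euclidean: no — w1 R w2 and w1 R w5, but not w2 R w5.

No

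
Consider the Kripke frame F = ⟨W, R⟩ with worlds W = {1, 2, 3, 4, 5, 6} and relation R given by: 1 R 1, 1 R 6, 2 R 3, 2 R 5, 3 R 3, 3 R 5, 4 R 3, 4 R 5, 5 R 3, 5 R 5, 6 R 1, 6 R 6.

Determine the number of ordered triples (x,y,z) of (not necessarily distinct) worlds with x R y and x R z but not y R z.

0

R is Euclidean; there are no such tuples.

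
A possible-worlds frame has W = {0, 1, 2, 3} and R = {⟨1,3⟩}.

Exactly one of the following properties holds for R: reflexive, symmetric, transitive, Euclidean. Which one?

Reflexive: no — 0 is not related to itself.
Symmetric: no — 1 R 3 but not 3 R 1.
Transitive: yes — every two-step R-path is closed by a direct edge.
Euclidean: no — 1 R 3 and 1 R 3, but not 3 R 3.
Only transitive holds.

transitive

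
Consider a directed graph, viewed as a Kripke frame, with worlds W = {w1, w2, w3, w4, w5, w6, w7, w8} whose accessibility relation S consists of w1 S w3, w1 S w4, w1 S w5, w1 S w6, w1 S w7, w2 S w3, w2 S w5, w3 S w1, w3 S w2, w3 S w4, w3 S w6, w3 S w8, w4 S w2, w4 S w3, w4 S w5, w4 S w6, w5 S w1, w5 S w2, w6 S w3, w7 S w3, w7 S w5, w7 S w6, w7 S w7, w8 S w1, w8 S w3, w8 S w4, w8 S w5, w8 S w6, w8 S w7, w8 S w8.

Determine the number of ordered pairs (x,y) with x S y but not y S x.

Enumerating: (w1,w4), (w1,w6), (w1,w7), (w4,w2), (w4,w5), (w4,w6), (w7,w3), (w7,w5), (w7,w6), (w8,w1), (w8,w4), (w8,w5), (w8,w6), (w8,w7).

14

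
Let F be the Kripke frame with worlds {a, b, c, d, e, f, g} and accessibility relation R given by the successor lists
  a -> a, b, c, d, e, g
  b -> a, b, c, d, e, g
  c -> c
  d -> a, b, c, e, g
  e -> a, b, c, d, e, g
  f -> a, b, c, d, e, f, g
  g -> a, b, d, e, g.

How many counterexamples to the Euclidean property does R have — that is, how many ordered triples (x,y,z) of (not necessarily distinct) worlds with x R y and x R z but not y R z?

Enumerating: (a,c,a), (a,c,b), (a,c,d), (a,c,e), (a,c,g), (a,d,d), (a,g,c), (b,c,a), (b,c,b), (b,c,d), (b,c,e), (b,c,g), … and 28 more.
Total: 40.

40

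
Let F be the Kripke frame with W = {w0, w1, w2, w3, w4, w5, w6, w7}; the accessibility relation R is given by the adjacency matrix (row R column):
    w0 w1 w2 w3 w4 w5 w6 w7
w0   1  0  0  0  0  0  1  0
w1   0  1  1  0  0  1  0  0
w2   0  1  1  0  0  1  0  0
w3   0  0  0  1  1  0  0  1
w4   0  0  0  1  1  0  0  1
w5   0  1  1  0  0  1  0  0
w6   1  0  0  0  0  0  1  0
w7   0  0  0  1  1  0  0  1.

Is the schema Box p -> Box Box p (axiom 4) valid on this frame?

Yes

Axiom 4 corresponds to the accessibility relation being transitive.
Transitive: yes — every two-step R-path is closed by a direct edge.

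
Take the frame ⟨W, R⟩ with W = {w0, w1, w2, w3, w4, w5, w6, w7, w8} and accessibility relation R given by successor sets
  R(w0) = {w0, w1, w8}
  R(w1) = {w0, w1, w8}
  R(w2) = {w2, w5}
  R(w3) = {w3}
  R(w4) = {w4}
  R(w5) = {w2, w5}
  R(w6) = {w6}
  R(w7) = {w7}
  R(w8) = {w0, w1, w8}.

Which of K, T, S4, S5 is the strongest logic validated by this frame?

Reflexive (axiom T): yes — every world is R-related to itself.
Transitive (axiom 4): yes — every two-step R-path is closed by a direct edge.
Euclidean (axiom 5): yes — any two successors of a common world are R-related.
So F validates K, T, S4, S5. The strongest is S5.

S5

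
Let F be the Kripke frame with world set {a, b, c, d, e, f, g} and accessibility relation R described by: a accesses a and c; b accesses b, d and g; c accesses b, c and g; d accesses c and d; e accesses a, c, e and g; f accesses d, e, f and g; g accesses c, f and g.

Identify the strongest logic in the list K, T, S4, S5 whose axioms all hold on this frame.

Reflexive (axiom T): yes — every world is R-related to itself.
Transitive (axiom 4): no — a R c and c R b, but not a R b.
Euclidean (axiom 5): no — b R d and b R g, but not d R g.
So F validates K, T; S4 would additionally require R to be transitive. The strongest is T.

T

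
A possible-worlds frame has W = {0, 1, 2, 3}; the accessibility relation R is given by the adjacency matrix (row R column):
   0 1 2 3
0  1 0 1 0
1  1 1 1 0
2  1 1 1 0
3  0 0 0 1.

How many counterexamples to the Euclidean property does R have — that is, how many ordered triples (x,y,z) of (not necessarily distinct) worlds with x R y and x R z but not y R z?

Enumerating: (1,0,1), (2,0,1).

2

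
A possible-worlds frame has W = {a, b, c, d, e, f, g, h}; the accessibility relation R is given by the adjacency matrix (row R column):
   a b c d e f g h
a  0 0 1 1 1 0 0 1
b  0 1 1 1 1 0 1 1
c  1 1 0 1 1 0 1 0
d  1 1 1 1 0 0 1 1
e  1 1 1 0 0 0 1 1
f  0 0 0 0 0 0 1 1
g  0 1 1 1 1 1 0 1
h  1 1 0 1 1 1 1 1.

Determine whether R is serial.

Serial: yes — every world has a successor (e.g. a R c).

Yes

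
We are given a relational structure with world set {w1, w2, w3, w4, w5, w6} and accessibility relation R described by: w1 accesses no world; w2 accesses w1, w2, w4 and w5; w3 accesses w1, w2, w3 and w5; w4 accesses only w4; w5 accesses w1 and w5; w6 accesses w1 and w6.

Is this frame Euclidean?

Euclidean: no — w2 R w1 and w2 R w4, but not w1 R w4.

No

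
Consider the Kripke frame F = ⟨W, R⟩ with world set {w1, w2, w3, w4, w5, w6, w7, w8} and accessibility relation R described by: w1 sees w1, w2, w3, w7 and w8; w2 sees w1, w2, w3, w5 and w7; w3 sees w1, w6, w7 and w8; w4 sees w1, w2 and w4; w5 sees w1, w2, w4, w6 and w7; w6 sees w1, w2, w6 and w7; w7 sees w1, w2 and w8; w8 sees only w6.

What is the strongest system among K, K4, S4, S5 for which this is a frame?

Transitive (axiom 4): no — w1 R w2 and w2 R w5, but not w1 R w5.
Reflexive (axiom T): no — w3 is not related to itself.
Euclidean (axiom 5): no — w1 R w2 and w1 R w8, but not w2 R w8.
So F validates K; K4 would additionally require R to be transitive. The strongest is K.

K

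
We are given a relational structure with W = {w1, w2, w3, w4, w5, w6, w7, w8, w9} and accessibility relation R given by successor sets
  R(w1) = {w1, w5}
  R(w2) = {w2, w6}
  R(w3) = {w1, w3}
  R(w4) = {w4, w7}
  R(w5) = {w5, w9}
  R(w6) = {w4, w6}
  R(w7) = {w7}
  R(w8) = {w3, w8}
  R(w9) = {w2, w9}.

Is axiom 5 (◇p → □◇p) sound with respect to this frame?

The schema 5 characterises exactly the Euclidean frames.
Euclidean: no — w1 R w5 and w1 R w1, but not w5 R w1.

No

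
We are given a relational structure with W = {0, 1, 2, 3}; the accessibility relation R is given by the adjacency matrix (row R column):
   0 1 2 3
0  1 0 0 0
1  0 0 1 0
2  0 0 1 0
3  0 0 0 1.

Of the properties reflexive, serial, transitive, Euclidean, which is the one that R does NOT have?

Reflexive: no — 1 is not related to itself.
Serial: yes — every world has a successor (e.g. 0 R 0).
Transitive: yes — every two-step R-path is closed by a direct edge.
Euclidean: yes — any two successors of a common world are R-related.
Only reflexive fails.

reflexive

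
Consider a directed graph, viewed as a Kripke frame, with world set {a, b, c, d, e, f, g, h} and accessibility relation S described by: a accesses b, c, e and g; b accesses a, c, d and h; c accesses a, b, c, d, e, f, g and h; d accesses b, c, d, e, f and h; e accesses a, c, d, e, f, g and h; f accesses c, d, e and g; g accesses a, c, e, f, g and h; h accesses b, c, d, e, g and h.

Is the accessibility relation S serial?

Yes

Serial: yes — every world has a successor (e.g. a S b).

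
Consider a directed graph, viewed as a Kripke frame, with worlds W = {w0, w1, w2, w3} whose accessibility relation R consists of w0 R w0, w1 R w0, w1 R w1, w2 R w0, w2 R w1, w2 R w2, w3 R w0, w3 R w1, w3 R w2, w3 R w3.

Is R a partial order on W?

Reflexive: yes — every world is R-related to itself.
Transitive: yes — every two-step R-path is closed by a direct edge.
Antisymmetric: yes — no distinct pair is related both ways.
So R is a partial order.

Yes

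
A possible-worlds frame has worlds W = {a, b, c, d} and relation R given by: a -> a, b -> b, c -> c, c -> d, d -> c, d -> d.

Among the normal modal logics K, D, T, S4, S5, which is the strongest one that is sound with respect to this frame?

S5

Serial (axiom D): yes — every world has a successor (e.g. a R a).
Reflexive (axiom T): yes — every world is R-related to itself.
Transitive (axiom 4): yes — every two-step R-path is closed by a direct edge.
Euclidean (axiom 5): yes — any two successors of a common world are R-related.
So F validates K, D, T, S4, S5. The strongest is S5.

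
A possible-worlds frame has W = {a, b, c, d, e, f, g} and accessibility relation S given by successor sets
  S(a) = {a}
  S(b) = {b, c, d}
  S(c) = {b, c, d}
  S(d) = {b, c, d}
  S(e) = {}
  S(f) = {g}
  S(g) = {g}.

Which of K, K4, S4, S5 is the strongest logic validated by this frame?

K4

Transitive (axiom 4): yes — every two-step S-path is closed by a direct edge.
Reflexive (axiom T): no — e is not related to itself.
Euclidean (axiom 5): yes — any two successors of a common world are S-related.
So F validates K, K4; S4 would additionally require S to be reflexive. The strongest is K4.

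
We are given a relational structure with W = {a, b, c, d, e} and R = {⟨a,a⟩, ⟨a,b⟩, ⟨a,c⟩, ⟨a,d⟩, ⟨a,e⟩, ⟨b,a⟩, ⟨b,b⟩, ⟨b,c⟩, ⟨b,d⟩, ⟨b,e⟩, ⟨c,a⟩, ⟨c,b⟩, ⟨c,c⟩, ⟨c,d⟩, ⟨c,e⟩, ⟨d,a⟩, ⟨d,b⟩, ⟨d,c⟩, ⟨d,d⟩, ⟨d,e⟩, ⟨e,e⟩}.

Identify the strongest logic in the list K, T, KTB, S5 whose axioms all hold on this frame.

Reflexive (axiom T): yes — every world is R-related to itself.
Symmetric (axiom B): no — a R e but not e R a.
Euclidean (axiom 5): no — a R e and a R b, but not e R b.
So F validates K, T; KTB would additionally require R to be symmetric. The strongest is T.

T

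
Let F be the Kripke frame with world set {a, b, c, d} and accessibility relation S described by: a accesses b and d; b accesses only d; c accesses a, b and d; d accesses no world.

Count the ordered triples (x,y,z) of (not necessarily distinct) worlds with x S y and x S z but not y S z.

10

Enumerating: (a,b,b), (a,d,b), (a,d,d), (b,d,d), (c,a,a), (c,b,a), (c,b,b), (c,d,a), (c,d,b), (c,d,d).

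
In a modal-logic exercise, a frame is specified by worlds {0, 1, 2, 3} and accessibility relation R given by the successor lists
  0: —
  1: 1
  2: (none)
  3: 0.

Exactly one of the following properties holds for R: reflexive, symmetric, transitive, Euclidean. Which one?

Reflexive: no — 0 is not related to itself.
Symmetric: no — 3 R 0 but not 0 R 3.
Transitive: yes — every two-step R-path is closed by a direct edge.
Euclidean: no — 3 R 0 and 3 R 0, but not 0 R 0.
Only transitive holds.

transitive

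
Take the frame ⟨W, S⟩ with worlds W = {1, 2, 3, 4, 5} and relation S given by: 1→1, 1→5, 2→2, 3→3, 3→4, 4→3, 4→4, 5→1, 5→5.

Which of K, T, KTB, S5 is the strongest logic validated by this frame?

S5

Reflexive (axiom T): yes — every world is S-related to itself.
Symmetric (axiom B): yes — every pair in S has its reverse in S.
Euclidean (axiom 5): yes — any two successors of a common world are S-related.
So F validates K, T, KTB, S5. The strongest is S5.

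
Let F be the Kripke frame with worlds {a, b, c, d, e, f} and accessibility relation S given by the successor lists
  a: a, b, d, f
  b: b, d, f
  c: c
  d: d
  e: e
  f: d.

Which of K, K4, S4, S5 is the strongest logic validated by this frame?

Transitive (axiom 4): yes — every two-step S-path is closed by a direct edge.
Reflexive (axiom T): no — f is not related to itself.
Euclidean (axiom 5): no — a S d and a S b, but not d S b.
So F validates K, K4; S4 would additionally require S to be reflexive. The strongest is K4.

K4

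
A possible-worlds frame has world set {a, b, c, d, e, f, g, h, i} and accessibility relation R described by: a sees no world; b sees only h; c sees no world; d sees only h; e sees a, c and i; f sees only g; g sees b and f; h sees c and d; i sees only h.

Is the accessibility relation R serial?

No

Serial: no — a has no R-successor.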